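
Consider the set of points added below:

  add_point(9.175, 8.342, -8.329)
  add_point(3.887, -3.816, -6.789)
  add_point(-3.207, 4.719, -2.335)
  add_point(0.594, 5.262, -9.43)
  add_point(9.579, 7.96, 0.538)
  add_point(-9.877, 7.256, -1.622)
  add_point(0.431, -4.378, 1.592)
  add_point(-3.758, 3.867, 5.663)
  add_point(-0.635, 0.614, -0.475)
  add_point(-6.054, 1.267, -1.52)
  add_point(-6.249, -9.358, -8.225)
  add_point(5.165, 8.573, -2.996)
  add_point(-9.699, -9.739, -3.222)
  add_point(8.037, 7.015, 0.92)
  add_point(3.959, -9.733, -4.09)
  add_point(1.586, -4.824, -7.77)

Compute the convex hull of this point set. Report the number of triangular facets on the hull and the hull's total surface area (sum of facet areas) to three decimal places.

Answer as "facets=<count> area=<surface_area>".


12 of the 16 inputs are extreme points: [0, 1, 3, 4, 5, 6, 7, 10, 11, 12, 14, 15].

Triangle areas on the boundary:
  f1: (p7, p4, p5) → 73.4959
  f2: (p7, p12, p5) → 82.9350
  f3: (p0, p3, p5) → 47.6469
  f4: (p0, p14, p4) → 83.0018
  f5: (p10, p12, p5) → 51.9631
  f6: (p10, p3, p5) → 103.7426
  f7: (p10, p14, p12) → 32.7712
  f8: (p6, p14, p12) → 52.2754
  f9: (p6, p7, p12) → 61.8898
  f10: (p6, p14, p4) → 64.4712
  f11: (p6, p7, p4) → 71.9473
  f12: (p11, p4, p5) → 30.6102
  f13: (p11, p0, p5) → 37.7890
  f14: (p11, p0, p4) → 18.9796
  f15: (p15, p10, p14) → 29.7946
  f16: (p15, p0, p3) → 46.0020
  f17: (p15, p10, p3) → 42.6622
  f18: (p1, p0, p14) → 21.2322
  f19: (p1, p15, p14) → 8.6274
  f20: (p1, p15, p0) → 13.8810
Σ area = 975.718

Euler: V−E+F = 12−30+20 = 2.

facets=20 area=975.718


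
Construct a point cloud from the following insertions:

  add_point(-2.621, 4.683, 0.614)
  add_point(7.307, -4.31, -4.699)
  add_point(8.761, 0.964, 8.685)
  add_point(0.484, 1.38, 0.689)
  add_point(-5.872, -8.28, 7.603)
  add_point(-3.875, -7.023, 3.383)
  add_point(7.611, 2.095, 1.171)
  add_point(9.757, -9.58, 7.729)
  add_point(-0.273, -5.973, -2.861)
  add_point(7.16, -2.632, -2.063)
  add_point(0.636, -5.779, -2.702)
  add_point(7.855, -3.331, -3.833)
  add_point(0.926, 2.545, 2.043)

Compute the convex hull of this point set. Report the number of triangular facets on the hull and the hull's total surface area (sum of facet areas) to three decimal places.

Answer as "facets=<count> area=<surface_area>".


facets=14 area=623.983

Points on the hull: [0, 1, 2, 4, 5, 6, 7, 8, 11] (9 of 13).

Triangle areas on the boundary:
  f1: (p2, p7, p4) → 82.1051
  f2: (p2, p0, p4) → 103.5103
  f3: (p8, p7, p4) → 85.1944
  f4: (p8, p1, p7) → 54.3175
  f5: (p8, p1, p0) → 45.5486
  f6: (p6, p2, p0) → 39.4997
  f7: (p5, p0, p4) → 25.4158
  f8: (p5, p8, p4) → 2.5025
  f9: (p5, p8, p0) → 40.6174
  f10: (p11, p1, p7) → 9.0809
  f11: (p11, p2, p7) → 64.6594
  f12: (p11, p6, p2) → 23.7115
  f13: (p11, p1, p0) → 9.4035
  f14: (p11, p6, p0) → 38.4162
Σ area = 623.983

Check V−E+F: 9 − 21 + 14 = 2.


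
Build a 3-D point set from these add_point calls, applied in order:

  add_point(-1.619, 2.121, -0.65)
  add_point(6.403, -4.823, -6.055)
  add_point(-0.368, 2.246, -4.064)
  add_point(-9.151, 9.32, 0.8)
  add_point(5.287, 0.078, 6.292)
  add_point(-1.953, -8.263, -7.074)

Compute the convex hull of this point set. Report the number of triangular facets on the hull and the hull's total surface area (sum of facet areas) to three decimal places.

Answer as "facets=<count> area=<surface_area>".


facets=6 area=437.703

Points on the hull: [1, 2, 3, 4, 5] (5 of 6).

Triangle areas on the boundary:
  f1: (p4, p5, p3) → 147.6875
  f2: (p4, p5, p1) → 59.7732
  f3: (p2, p5, p3) → 56.5029
  f4: (p2, p5, p1) → 42.8293
  f5: (p2, p4, p3) → 73.3073
  f6: (p2, p4, p1) → 57.6028
Σ area = 437.703

Check V−E+F: 5 − 9 + 6 = 2.


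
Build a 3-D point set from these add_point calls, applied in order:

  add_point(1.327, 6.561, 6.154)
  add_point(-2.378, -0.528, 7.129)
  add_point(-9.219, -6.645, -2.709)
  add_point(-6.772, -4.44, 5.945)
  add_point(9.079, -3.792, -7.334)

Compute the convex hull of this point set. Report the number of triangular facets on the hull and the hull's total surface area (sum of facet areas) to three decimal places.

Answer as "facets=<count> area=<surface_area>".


Points on the hull: [0, 1, 2, 3, 4] (5 of 5).

Facet areas (half cross-product norm):
  f1: (p0, p4, p2) → 155.4949
  f2: (p1, p0, p4) → 73.6221
  f3: (p3, p4, p2) → 88.2011
  f4: (p3, p1, p4) → 55.2851
  f5: (p3, p0, p2) → 58.9473
  f6: (p3, p1, p0) → 11.1982
Σ area = 442.749

Euler: V−E+F = 5−9+6 = 2.

facets=6 area=442.749


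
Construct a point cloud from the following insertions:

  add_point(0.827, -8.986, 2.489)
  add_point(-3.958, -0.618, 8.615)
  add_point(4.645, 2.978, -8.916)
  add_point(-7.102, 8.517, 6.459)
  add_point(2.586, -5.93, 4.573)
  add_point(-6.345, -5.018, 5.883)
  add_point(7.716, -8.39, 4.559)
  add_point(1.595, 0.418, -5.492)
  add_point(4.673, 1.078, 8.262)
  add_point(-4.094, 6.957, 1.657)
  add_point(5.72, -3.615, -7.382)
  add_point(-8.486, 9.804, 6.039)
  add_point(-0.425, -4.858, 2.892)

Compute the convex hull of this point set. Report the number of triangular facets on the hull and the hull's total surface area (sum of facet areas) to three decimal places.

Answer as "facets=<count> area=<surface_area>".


facets=16 area=750.976

10 of the 13 inputs are extreme points: [0, 1, 2, 3, 5, 6, 7, 8, 10, 11].

Per-facet area ½‖(b−a)×(c−a)‖:
  f1: (p7, p2, p11) → 41.1253
  f2: (p8, p1, p6) → 46.3534
  f3: (p8, p2, p11) → 135.0014
  f4: (p8, p2, p6) → 88.8313
  f5: (p5, p0, p6) → 24.9943
  f6: (p5, p1, p6) → 40.7075
  f7: (p5, p1, p11) → 30.1265
  f8: (p5, p7, p11) → 107.2054
  f9: (p10, p7, p2) → 15.3315
  f10: (p10, p0, p6) → 43.4599
  f11: (p10, p2, p6) → 36.2569
  f12: (p10, p5, p0) → 48.9576
  f13: (p10, p5, p7) → 42.2364
  f14: (p3, p1, p11) → 4.4101
  f15: (p3, p8, p11) → 2.7504
  f16: (p3, p8, p1) → 43.2281
Σ area = 750.976

Euler: V−E+F = 10−24+16 = 2.


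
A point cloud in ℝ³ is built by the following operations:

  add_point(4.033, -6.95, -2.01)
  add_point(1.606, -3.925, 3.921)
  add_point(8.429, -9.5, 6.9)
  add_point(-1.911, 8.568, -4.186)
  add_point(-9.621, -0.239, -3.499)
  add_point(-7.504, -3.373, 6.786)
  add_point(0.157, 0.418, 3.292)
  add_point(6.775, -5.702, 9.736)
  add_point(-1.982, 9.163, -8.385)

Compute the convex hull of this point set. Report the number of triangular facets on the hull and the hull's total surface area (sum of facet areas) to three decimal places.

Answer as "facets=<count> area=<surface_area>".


Hull vertices (7/9): indices [0, 2, 3, 4, 5, 7, 8].

Per-facet area ½‖(b−a)×(c−a)‖:
  f1: (p7, p8, p2) → 62.0398
  f2: (p5, p7, p2) → 35.0503
  f3: (p0, p8, p4) → 98.3888
  f4: (p0, p8, p2) → 70.6070
  f5: (p0, p5, p4) → 77.1433
  f6: (p0, p5, p2) → 76.0717
  f7: (p3, p7, p8) → 31.3954
  f8: (p3, p5, p7) → 126.2584
  f9: (p3, p8, p4) → 24.5760
  f10: (p3, p5, p4) → 63.5859
Σ area = 665.117

Check V−E+F: 7 − 15 + 10 = 2.

facets=10 area=665.117


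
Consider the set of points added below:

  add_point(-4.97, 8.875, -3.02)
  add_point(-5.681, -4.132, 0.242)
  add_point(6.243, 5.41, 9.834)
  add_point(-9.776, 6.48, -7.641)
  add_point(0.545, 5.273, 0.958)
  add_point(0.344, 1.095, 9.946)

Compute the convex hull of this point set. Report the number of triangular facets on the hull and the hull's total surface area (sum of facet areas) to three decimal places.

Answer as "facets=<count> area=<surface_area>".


Extreme-point indices: [0, 1, 2, 3, 4, 5] — 6 of 6 on the boundary.

Area of each hull facet:
  f1: (p5, p1, p3) → 83.8633
  f2: (p5, p1, p2) → 35.9884
  f3: (p4, p1, p3) → 70.2646
  f4: (p4, p1, p2) → 55.5723
  f5: (p0, p5, p3) → 45.8998
  f6: (p0, p5, p2) → 58.5487
  f7: (p0, p4, p3) → 20.3529
  f8: (p0, p4, p2) → 23.4575
Σ area = 393.947

Euler: V−E+F = 6−12+8 = 2.

facets=8 area=393.947


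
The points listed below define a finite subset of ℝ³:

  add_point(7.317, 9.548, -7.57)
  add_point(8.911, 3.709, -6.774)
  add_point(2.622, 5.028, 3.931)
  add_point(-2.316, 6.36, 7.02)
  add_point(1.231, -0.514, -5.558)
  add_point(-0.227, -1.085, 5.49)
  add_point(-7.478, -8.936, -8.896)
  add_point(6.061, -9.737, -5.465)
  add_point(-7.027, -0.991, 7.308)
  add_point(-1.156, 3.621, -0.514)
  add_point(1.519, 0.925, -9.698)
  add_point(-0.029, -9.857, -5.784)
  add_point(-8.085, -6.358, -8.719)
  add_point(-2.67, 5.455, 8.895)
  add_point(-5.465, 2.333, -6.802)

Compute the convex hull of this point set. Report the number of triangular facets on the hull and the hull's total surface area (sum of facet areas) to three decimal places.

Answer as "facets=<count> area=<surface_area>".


13 of the 15 inputs are extreme points: [0, 1, 2, 3, 5, 6, 7, 8, 10, 11, 12, 13, 14].

Facet areas (half cross-product norm):
  f1: (p8, p7, p11) → 49.3107
  f2: (p10, p0, p1) → 25.6870
  f3: (p10, p7, p1) → 51.3191
  f4: (p14, p8, p12) → 67.5689
  f5: (p14, p10, p12) → 35.6741
  f6: (p14, p10, p0) → 39.2479
  f7: (p6, p7, p11) → 8.9091
  f8: (p6, p8, p12) → 20.9982
  f9: (p6, p8, p11) → 69.5637
  f10: (p6, p10, p12) → 14.7244
  f11: (p6, p10, p7) → 75.2386
  f12: (p2, p7, p1) → 85.9003
  f13: (p2, p0, p1) → 37.8318
  f14: (p2, p0, p13) → 26.6015
  f15: (p5, p8, p13) → 24.7053
  f16: (p5, p8, p7) → 43.5463
  f17: (p5, p2, p13) → 23.0385
  f18: (p5, p2, p7) → 52.2294
  f19: (p3, p0, p13) → 8.3089
  f20: (p3, p14, p0) → 104.2498
  f21: (p3, p8, p13) → 8.0909
  f22: (p3, p14, p8) → 61.1087
Σ area = 933.853

Check V−E+F: 13 − 33 + 22 = 2.

facets=22 area=933.853


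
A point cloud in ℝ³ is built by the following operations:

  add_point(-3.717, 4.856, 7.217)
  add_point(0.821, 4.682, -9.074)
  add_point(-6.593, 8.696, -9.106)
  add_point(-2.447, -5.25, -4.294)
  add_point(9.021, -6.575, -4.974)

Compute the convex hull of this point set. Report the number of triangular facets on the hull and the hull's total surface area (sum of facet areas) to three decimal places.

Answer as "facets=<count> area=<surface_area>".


facets=6 area=499.809

Extreme-point indices: [0, 1, 2, 3, 4] — 5 of 5 on the boundary.

Facet areas (half cross-product norm):
  f1: (p1, p0, p2) → 69.2578
  f2: (p1, p0, p4) → 121.9852
  f3: (p3, p0, p2) → 108.6650
  f4: (p3, p0, p4) → 87.0541
  f5: (p3, p1, p2) → 47.8162
  f6: (p3, p1, p4) → 65.0305
Σ area = 499.809

Euler: V−E+F = 5−9+6 = 2.


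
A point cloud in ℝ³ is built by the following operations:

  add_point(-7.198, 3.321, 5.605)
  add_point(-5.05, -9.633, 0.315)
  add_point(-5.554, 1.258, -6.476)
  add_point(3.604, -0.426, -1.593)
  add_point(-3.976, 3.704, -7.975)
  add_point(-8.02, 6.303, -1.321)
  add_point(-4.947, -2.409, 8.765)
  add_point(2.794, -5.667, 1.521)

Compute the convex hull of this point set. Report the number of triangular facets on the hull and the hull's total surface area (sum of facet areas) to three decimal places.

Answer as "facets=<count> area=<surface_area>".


Hull vertices (8/8): indices [0, 1, 2, 3, 4, 5, 6, 7].

Area of each hull facet:
  f1: (p4, p3, p5) → 44.0580
  f2: (p4, p1, p3) → 68.1585
  f3: (p0, p3, p5) → 49.0268
  f4: (p0, p6, p3) → 45.3043
  f5: (p0, p1, p5) → 53.6578
  f6: (p0, p6, p1) → 37.7807
  f7: (p7, p1, p3) → 24.6484
  f8: (p7, p6, p3) → 33.5945
  f9: (p7, p6, p1) → 45.1572
  f10: (p2, p1, p5) → 47.7971
  f11: (p2, p4, p5) → 12.4739
  f12: (p2, p4, p1) → 10.8505
Σ area = 472.508

Check V−E+F: 8 − 18 + 12 = 2.

facets=12 area=472.508


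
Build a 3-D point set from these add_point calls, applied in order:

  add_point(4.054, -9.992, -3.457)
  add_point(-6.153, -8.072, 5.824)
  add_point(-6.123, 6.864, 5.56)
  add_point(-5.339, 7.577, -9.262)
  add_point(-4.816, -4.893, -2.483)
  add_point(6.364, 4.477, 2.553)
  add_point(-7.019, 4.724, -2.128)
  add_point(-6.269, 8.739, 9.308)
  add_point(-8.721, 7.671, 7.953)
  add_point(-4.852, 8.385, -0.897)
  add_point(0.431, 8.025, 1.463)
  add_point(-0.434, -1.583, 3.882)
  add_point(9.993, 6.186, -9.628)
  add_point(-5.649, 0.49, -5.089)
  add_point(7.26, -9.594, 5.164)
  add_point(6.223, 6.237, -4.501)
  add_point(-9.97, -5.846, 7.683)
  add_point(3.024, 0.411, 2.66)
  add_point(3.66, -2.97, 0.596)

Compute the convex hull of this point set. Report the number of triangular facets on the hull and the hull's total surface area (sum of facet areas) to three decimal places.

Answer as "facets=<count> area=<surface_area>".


Points on the hull: [0, 1, 3, 4, 5, 7, 8, 9, 10, 12, 13, 14, 16] (13 of 19).

Facet areas (half cross-product norm):
  f1: (p3, p0, p12) → 136.4243
  f2: (p14, p7, p16) → 134.7663
  f3: (p14, p0, p12) → 83.1151
  f4: (p4, p3, p0) → 66.1638
  f5: (p8, p7, p16) → 18.2887
  f6: (p8, p3, p16) → 119.0989
  f7: (p8, p3, p7) → 25.1882
  f8: (p9, p3, p12) → 64.7952
  f9: (p9, p3, p7) → 8.8413
  f10: (p1, p14, p16) → 16.4515
  f11: (p1, p14, p0) → 59.4447
  f12: (p1, p4, p16) → 20.4798
  f13: (p1, p4, p0) → 46.1819
  f14: (p5, p14, p12) → 88.1048
  f15: (p5, p14, p7) → 103.7458
  f16: (p13, p3, p16) → 35.7944
  f17: (p13, p4, p16) → 31.7137
  f18: (p13, p4, p3) → 4.7866
  f19: (p10, p9, p12) → 40.9138
  f20: (p10, p9, p7) → 28.7253
  f21: (p10, p5, p12) → 44.8617
  f22: (p10, p5, p7) → 32.0150
Σ area = 1209.901

Euler: V−E+F = 13−33+22 = 2.

facets=22 area=1209.901


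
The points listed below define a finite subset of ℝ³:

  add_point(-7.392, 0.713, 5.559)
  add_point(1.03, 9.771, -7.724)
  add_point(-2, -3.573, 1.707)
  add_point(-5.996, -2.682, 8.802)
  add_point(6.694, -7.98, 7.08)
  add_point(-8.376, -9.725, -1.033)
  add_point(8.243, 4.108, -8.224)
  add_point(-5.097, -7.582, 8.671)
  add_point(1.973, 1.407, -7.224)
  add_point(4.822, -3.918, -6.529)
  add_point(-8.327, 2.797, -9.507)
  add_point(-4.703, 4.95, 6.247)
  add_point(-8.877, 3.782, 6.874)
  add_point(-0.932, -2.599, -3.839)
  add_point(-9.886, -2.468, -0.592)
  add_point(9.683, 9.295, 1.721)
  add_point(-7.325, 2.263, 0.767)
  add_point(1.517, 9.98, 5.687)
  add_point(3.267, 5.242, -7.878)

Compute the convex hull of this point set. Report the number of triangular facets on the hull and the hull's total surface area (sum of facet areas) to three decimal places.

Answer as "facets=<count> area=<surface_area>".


facets=20 area=1268.066

12 of the 19 inputs are extreme points: [1, 3, 4, 5, 6, 7, 9, 10, 12, 14, 15, 17].

Per-facet area ½‖(b−a)×(c−a)‖:
  f1: (p10, p5, p14) → 35.4460
  f2: (p12, p5, p14) → 27.6708
  f3: (p12, p7, p5) → 63.3064
  f4: (p12, p10, p14) → 48.6714
  f5: (p12, p1, p10) → 95.6800
  f6: (p4, p7, p5) → 61.2766
  f7: (p17, p4, p15) → 81.7167
  f8: (p17, p1, p15) → 55.8886
  f9: (p17, p12, p1) → 81.4606
  f10: (p9, p10, p5) → 100.0641
  f11: (p9, p4, p5) → 104.2054
  f12: (p3, p4, p7) → 28.9690
  f13: (p3, p17, p4) → 102.9183
  f14: (p3, p12, p7) → 6.6971
  f15: (p3, p17, p12) → 44.1616
  f16: (p6, p1, p10) → 52.4895
  f17: (p6, p9, p10) → 66.5679
  f18: (p6, p1, p15) → 50.5281
  f19: (p6, p4, p15) → 101.6474
  f20: (p6, p9, p4) → 58.7006
Σ area = 1268.066

Check V−E+F: 12 − 30 + 20 = 2.


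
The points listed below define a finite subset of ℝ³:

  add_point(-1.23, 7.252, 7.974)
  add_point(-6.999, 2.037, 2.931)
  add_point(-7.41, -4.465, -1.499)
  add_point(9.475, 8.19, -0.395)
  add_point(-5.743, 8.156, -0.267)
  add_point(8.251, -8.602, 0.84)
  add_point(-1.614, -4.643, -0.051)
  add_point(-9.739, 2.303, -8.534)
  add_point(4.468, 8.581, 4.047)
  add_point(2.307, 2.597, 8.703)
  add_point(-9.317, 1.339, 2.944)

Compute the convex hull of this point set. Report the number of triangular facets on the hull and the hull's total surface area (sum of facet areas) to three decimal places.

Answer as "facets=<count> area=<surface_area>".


facets=14 area=831.034

9 of the 11 inputs are extreme points: [0, 2, 3, 4, 5, 7, 8, 9, 10].

Area of each hull facet:
  f1: (p5, p3, p7) → 174.1793
  f2: (p9, p5, p3) → 92.4240
  f3: (p2, p5, p7) → 71.4651
  f4: (p2, p9, p5) → 106.0303
  f5: (p4, p3, p7) → 77.2446
  f6: (p8, p4, p3) → 33.6185
  f7: (p8, p0, p4) → 33.0248
  f8: (p8, p9, p3) → 22.0440
  f9: (p8, p0, p9) → 20.0015
  f10: (p10, p0, p4) → 38.4877
  f11: (p10, p2, p7) → 37.3901
  f12: (p10, p4, p7) → 43.2532
  f13: (p10, p2, p9) → 48.9340
  f14: (p10, p0, p9) → 32.9370
Σ area = 831.034

Euler characteristic 9−21+14 = 2 ✓


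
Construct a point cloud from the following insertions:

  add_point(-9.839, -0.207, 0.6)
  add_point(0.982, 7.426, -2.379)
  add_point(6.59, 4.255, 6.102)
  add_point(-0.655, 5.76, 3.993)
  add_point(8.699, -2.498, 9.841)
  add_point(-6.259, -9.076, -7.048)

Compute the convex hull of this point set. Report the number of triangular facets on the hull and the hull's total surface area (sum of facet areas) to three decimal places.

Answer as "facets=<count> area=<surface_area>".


facets=8 area=563.751

6 of the 6 inputs are extreme points: [0, 1, 2, 3, 4, 5].

Area of each hull facet:
  f1: (p5, p4, p0) → 127.3527
  f2: (p5, p1, p0) → 83.0520
  f3: (p5, p1, p4) → 161.1933
  f4: (p3, p4, p0) → 73.7808
  f5: (p3, p1, p0) → 38.8704
  f6: (p2, p1, p4) → 27.5884
  f7: (p2, p3, p4) → 25.8845
  f8: (p2, p3, p1) → 26.0291
Σ area = 563.751

Check V−E+F: 6 − 12 + 8 = 2.


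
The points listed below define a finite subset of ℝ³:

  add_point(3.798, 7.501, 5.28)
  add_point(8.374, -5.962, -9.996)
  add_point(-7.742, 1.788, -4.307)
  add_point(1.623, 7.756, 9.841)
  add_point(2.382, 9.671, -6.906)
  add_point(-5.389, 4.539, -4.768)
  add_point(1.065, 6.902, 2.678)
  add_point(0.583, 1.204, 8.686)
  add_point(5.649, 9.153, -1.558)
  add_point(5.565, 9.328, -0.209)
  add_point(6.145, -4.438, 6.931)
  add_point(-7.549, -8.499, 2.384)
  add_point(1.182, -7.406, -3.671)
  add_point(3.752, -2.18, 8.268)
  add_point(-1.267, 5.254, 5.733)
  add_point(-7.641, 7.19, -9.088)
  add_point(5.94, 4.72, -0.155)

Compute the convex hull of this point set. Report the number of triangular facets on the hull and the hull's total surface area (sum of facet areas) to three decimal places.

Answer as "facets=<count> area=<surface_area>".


Extreme-point indices: [0, 1, 2, 3, 4, 7, 8, 9, 10, 11, 12, 13, 15] — 13 of 17 on the boundary.

Facet areas (half cross-product norm):
  f1: (p11, p3, p2) → 108.9678
  f2: (p15, p4, p1) → 89.5415
  f3: (p15, p11, p2) → 6.6495
  f4: (p15, p11, p1) → 175.7671
  f5: (p15, p3, p2) → 62.5502
  f6: (p15, p3, p4) → 88.2111
  f7: (p9, p3, p4) → 29.5794
  f8: (p10, p9, p1) → 123.5280
  f9: (p8, p4, p1) → 53.2374
  f10: (p8, p9, p1) → 9.5806
  f11: (p8, p9, p4) → 2.5757
  f12: (p12, p11, p1) → 6.3681
  f13: (p12, p10, p1) → 56.8971
  f14: (p12, p10, p11) → 63.8915
  f15: (p7, p11, p3) → 26.3555
  f16: (p0, p9, p3) → 5.6866
  f17: (p0, p10, p3) → 31.0612
  f18: (p0, p10, p9) → 34.6495
  f19: (p13, p10, p11) → 25.1345
  f20: (p13, p7, p11) → 32.5558
  f21: (p13, p10, p3) → 10.6702
  f22: (p13, p7, p3) → 12.3266
Σ area = 1055.785

Euler characteristic 13−33+22 = 2 ✓

facets=22 area=1055.785


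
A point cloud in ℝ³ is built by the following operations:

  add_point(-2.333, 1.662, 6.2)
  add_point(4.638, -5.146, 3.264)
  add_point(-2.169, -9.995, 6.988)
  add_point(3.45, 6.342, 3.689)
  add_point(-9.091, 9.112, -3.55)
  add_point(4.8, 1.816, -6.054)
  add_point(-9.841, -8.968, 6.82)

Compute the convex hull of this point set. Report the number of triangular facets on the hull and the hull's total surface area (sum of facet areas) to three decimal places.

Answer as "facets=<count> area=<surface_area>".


Extreme-point indices: [0, 1, 2, 3, 4, 5, 6] — 7 of 7 on the boundary.

Area of each hull facet:
  f1: (p4, p5, p6) → 158.6598
  f2: (p2, p5, p6) → 70.5987
  f3: (p3, p4, p5) → 77.1279
  f4: (p0, p2, p6) → 44.7370
  f5: (p0, p3, p2) → 36.4955
  f6: (p0, p4, p6) → 89.6117
  f7: (p0, p3, p4) → 54.0539
  f8: (p1, p2, p5) → 40.2794
  f9: (p1, p3, p5) → 55.5080
  f10: (p1, p3, p2) → 47.5982
Σ area = 674.670

Check V−E+F: 7 − 15 + 10 = 2.

facets=10 area=674.670


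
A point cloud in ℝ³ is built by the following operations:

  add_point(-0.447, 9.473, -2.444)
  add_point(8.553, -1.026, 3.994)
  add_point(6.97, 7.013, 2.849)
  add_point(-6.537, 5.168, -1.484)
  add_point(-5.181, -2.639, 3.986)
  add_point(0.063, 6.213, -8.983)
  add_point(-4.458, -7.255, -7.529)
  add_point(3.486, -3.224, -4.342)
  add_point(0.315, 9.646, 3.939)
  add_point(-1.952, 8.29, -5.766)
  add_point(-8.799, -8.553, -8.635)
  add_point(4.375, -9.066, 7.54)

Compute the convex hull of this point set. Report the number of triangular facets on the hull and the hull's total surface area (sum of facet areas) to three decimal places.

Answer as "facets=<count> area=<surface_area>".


facets=20 area=886.488

Hull vertices (12/12): indices [0, 1, 2, 3, 4, 5, 6, 7, 8, 9, 10, 11].

Per-facet area ½‖(b−a)×(c−a)‖:
  f1: (p7, p5, p1) → 52.4054
  f2: (p7, p11, p1) → 48.4264
  f3: (p9, p5, p10) → 36.8046
  f4: (p2, p5, p1) → 56.0465
  f5: (p2, p11, p1) → 25.6204
  f6: (p2, p11, p8) → 60.5348
  f7: (p4, p11, p10) → 84.2669
  f8: (p4, p11, p8) → 80.0033
  f9: (p6, p11, p10) → 31.3642
  f10: (p6, p7, p11) → 61.8591
  f11: (p6, p5, p10) → 28.1780
  f12: (p6, p7, p5) → 52.2806
  f13: (p0, p9, p5) → 6.5764
  f14: (p0, p2, p5) → 32.6287
  f15: (p0, p2, p8) → 23.2478
  f16: (p3, p4, p8) → 47.2288
  f17: (p3, p0, p8) → 24.1748
  f18: (p3, p0, p9) → 13.3104
  f19: (p3, p9, p10) → 53.6116
  f20: (p3, p4, p10) → 67.9197
Σ area = 886.488

Euler: V−E+F = 12−30+20 = 2.


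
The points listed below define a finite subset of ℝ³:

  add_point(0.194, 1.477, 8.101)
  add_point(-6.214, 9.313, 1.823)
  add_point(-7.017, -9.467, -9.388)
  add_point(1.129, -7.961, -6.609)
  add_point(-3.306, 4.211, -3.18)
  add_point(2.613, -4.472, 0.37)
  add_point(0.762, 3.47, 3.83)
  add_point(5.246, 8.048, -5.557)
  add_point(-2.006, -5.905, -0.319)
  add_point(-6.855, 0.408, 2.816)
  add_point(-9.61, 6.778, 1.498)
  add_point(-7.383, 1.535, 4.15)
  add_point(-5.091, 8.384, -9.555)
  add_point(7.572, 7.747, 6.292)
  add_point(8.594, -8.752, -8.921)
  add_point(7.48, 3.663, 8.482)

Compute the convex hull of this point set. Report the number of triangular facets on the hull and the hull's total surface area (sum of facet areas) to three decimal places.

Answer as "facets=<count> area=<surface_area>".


Extreme-point indices: [0, 1, 2, 5, 7, 8, 10, 11, 12, 13, 14, 15] — 12 of 16 on the boundary.

Facet areas (half cross-product norm):
  f1: (p12, p2, p10) → 106.3766
  f2: (p12, p2, p14) → 138.7230
  f3: (p7, p12, p14) → 95.8549
  f4: (p11, p2, p10) → 53.6420
  f5: (p11, p0, p10) → 23.0124
  f6: (p8, p2, p14) → 74.3578
  f7: (p8, p11, p2) → 52.2165
  f8: (p8, p11, p0) → 42.0087
  f9: (p13, p7, p14) → 104.5650
  f10: (p5, p8, p14) → 27.9418
  f11: (p5, p8, p0) → 24.5116
  f12: (p1, p0, p10) → 25.2363
  f13: (p1, p13, p0) → 58.2893
  f14: (p1, p12, p10) → 24.3515
  f15: (p1, p7, p12) → 61.3420
  f16: (p1, p13, p7) → 76.9607
  f17: (p15, p13, p14) → 49.2155
  f18: (p15, p13, p0) → 17.0987
  f19: (p15, p5, p14) → 61.8158
  f20: (p15, p5, p0) → 38.2648
Σ area = 1155.785

Euler characteristic 12−30+20 = 2 ✓

facets=20 area=1155.785


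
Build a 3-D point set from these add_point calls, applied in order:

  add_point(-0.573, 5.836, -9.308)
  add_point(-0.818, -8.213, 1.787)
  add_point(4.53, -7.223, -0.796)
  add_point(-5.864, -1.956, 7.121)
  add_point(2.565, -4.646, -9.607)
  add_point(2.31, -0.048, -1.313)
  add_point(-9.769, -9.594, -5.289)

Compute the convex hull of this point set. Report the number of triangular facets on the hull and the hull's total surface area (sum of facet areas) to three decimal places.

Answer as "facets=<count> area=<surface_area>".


facets=10 area=556.397

Hull vertices (7/7): indices [0, 1, 2, 3, 4, 5, 6].

Per-facet area ½‖(b−a)×(c−a)‖:
  f1: (p3, p0, p6) → 128.7609
  f2: (p4, p2, p6) → 64.2331
  f3: (p4, p0, p6) → 76.2437
  f4: (p1, p2, p6) → 30.9452
  f5: (p1, p3, p6) → 55.4346
  f6: (p1, p3, p2) → 23.3389
  f7: (p5, p3, p2) → 44.7901
  f8: (p5, p3, p0) → 54.9864
  f9: (p5, p4, p2) → 32.5732
  f10: (p5, p4, p0) → 45.0905
Σ area = 556.397

Euler characteristic 7−15+10 = 2 ✓


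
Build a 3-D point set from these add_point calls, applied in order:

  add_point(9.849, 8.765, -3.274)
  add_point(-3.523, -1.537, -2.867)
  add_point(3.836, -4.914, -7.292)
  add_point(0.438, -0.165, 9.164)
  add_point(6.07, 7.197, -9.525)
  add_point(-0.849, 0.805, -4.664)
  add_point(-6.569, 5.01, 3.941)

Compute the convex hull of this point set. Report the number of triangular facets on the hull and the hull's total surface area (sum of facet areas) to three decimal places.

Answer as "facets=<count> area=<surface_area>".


facets=8 area=560.960

6 of the 7 inputs are extreme points: [0, 1, 2, 3, 4, 6].

Per-facet area ½‖(b−a)×(c−a)‖:
  f1: (p3, p0, p6) → 88.4247
  f2: (p3, p2, p0) → 123.2419
  f3: (p4, p0, p6) → 67.4835
  f4: (p4, p2, p0) → 46.2655
  f5: (p1, p4, p6) → 71.8351
  f6: (p1, p4, p2) → 57.2820
  f7: (p1, p3, p6) → 49.4301
  f8: (p1, p3, p2) → 56.9971
Σ area = 560.960

Euler characteristic 6−12+8 = 2 ✓


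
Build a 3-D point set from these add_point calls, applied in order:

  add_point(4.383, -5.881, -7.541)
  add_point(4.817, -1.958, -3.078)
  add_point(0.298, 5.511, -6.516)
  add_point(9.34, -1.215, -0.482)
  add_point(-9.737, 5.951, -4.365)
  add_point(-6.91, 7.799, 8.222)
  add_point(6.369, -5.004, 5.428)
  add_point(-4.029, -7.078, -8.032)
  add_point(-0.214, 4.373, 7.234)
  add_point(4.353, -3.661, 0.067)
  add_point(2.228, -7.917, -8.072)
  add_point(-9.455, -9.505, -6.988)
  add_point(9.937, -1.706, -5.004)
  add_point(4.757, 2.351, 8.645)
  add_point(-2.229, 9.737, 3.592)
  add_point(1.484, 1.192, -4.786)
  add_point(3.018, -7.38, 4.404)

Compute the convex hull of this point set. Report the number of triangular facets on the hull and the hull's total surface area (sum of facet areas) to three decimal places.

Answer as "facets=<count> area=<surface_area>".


facets=22 area=1053.456

Points on the hull: [0, 2, 3, 4, 5, 6, 7, 10, 11, 12, 13, 14, 16] (13 of 17).

Facet areas (half cross-product norm):
  f1: (p6, p16, p13) → 15.5359
  f2: (p10, p16, p11) → 74.0551
  f3: (p10, p6, p12) → 59.0980
  f4: (p10, p6, p16) → 25.1359
  f5: (p5, p11, p4) → 97.5453
  f6: (p5, p16, p11) → 155.9415
  f7: (p5, p16, p13) → 67.5414
  f8: (p14, p2, p12) → 65.2931
  f9: (p14, p5, p13) → 38.8787
  f10: (p14, p2, p4) → 52.3034
  f11: (p14, p5, p4) → 39.6264
  f12: (p3, p6, p12) → 11.3293
  f13: (p3, p6, p13) → 31.1427
  f14: (p3, p14, p12) → 34.4515
  f15: (p3, p14, p13) → 61.1009
  f16: (p0, p2, p12) → 42.7678
  f17: (p0, p10, p12) → 2.2569
  f18: (p0, p10, p2) → 16.6965
  f19: (p7, p10, p11) → 10.3733
  f20: (p7, p10, p2) → 41.4837
  f21: (p7, p11, p4) → 44.2975
  f22: (p7, p2, p4) → 66.6013
Σ area = 1053.456

Euler: V−E+F = 13−33+22 = 2.


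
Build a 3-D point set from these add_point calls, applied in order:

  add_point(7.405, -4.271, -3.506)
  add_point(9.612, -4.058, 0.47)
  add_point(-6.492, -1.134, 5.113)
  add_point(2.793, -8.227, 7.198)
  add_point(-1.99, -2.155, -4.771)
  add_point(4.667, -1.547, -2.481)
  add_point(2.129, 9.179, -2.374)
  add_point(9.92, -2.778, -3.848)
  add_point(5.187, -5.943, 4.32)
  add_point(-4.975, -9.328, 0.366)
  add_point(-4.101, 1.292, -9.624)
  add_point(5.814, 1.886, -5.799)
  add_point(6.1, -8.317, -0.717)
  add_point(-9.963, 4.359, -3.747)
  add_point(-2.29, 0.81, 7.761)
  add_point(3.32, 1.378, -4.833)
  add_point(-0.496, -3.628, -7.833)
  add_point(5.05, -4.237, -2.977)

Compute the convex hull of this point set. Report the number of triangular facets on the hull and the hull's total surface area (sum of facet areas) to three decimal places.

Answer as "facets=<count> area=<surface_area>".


Extreme-point indices: [1, 2, 3, 6, 7, 9, 10, 11, 12, 13, 14, 16] — 12 of 18 on the boundary.

Facet areas (half cross-product norm):
  f1: (p6, p14, p13) → 81.4982
  f2: (p10, p9, p13) → 62.7089
  f3: (p10, p6, p13) → 52.7018
  f4: (p2, p9, p13) → 52.5262
  f5: (p2, p14, p13) → 25.9096
  f6: (p3, p2, p9) → 47.6299
  f7: (p3, p2, p14) → 27.6676
  f8: (p16, p10, p7) → 29.2168
  f9: (p16, p10, p9) → 32.1463
  f10: (p11, p6, p7) → 19.5362
  f11: (p11, p10, p7) → 26.1925
  f12: (p11, p10, p6) → 46.1738
  f13: (p12, p3, p9) → 42.2889
  f14: (p12, p16, p7) → 38.2900
  f15: (p12, p16, p9) → 52.0247
  f16: (p1, p3, p14) → 54.2392
  f17: (p1, p6, p7) → 32.2178
  f18: (p1, p6, p14) → 93.0917
  f19: (p1, p12, p7) → 12.7252
  f20: (p1, p12, p3) → 24.2017
Σ area = 852.987

Euler: V−E+F = 12−30+20 = 2.

facets=20 area=852.987


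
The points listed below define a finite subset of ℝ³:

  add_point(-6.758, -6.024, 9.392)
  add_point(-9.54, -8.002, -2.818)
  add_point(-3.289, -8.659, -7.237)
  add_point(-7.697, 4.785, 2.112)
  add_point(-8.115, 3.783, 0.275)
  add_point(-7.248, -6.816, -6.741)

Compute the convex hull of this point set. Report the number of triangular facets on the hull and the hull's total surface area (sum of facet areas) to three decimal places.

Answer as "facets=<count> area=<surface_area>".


facets=8 area=306.058

6 of the 6 inputs are extreme points: [0, 1, 2, 3, 4, 5].

Area of each hull facet:
  f1: (p0, p2, p1) → 44.8752
  f2: (p0, p3, p1) → 75.0384
  f3: (p0, p3, p2) → 103.0391
  f4: (p5, p2, p1) → 9.3258
  f5: (p4, p3, p2) → 10.9526
  f6: (p4, p5, p2) → 24.6775
  f7: (p4, p3, p1) → 9.4616
  f8: (p4, p5, p1) → 28.6881
Σ area = 306.058

Euler: V−E+F = 6−12+8 = 2.


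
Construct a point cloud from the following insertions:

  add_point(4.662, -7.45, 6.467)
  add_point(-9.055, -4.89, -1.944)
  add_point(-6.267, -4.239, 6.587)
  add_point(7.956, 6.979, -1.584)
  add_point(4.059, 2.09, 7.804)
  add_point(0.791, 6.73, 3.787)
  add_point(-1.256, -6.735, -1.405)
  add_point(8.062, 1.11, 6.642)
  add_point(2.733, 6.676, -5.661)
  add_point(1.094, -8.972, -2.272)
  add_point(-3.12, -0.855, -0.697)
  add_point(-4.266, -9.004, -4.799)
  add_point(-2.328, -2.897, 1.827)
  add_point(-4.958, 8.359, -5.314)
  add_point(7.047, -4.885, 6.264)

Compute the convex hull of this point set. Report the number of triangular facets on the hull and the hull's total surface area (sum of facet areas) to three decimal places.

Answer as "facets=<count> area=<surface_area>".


facets=20 area=830.286

12 of the 15 inputs are extreme points: [0, 1, 2, 3, 4, 5, 7, 8, 9, 11, 13, 14].

Facet areas (half cross-product norm):
  f1: (p11, p13, p1) → 47.8027
  f2: (p2, p13, p1) → 64.0646
  f3: (p2, p11, p1) → 30.4156
  f4: (p2, p0, p11) → 68.5643
  f5: (p5, p2, p13) → 72.6087
  f6: (p5, p3, p7) → 39.3082
  f7: (p5, p3, p13) → 48.5962
  f8: (p8, p11, p13) → 66.3100
  f9: (p8, p3, p13) → 17.8148
  f10: (p9, p0, p11) → 19.4173
  f11: (p9, p8, p11) → 47.6857
  f12: (p9, p8, p3) → 53.3747
  f13: (p4, p5, p7) → 13.4016
  f14: (p4, p5, p2) → 42.0630
  f15: (p4, p2, p0) → 51.7011
  f16: (p14, p9, p0) → 15.9062
  f17: (p14, p9, p3) → 79.4137
  f18: (p14, p3, p7) → 26.3068
  f19: (p14, p4, p7) → 12.9941
  f20: (p14, p4, p0) → 12.5366
Σ area = 830.286

Check V−E+F: 12 − 30 + 20 = 2.


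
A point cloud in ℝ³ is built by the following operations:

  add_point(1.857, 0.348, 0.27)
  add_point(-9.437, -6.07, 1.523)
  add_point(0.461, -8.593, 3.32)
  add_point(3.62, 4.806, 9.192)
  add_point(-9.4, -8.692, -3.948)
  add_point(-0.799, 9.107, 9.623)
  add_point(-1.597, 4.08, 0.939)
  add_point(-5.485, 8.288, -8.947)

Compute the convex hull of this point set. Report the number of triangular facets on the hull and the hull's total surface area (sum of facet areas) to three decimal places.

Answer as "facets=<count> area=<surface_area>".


facets=10 area=709.331

Hull vertices (7/8): indices [0, 1, 2, 3, 4, 5, 7].

Area of each hull facet:
  f1: (p5, p7, p1) → 153.9746
  f2: (p5, p7, p3) → 59.0711
  f3: (p2, p5, p1) → 94.9281
  f4: (p2, p5, p3) → 40.0772
  f5: (p4, p7, p1) → 54.3291
  f6: (p4, p2, p1) → 31.4291
  f7: (p4, p2, p7) → 111.0225
  f8: (p0, p7, p3) → 65.4562
  f9: (p0, p2, p3) → 47.7668
  f10: (p0, p2, p7) → 51.2761
Σ area = 709.331

Check V−E+F: 7 − 15 + 10 = 2.


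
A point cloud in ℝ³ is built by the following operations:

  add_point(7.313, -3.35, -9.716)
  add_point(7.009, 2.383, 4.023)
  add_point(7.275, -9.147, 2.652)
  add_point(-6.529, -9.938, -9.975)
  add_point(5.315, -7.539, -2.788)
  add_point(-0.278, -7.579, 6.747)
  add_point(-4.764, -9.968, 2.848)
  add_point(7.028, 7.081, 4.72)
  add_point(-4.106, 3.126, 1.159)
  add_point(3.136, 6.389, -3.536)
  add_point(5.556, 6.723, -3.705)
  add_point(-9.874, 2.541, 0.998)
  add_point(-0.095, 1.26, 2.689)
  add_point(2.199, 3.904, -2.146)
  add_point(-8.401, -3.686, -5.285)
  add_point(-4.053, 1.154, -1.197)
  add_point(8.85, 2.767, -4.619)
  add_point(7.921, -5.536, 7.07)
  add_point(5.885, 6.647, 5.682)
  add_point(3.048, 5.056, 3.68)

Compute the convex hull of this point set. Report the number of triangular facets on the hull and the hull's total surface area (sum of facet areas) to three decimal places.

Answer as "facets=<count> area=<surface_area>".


facets=22 area=1049.728

Points on the hull: [0, 2, 3, 5, 6, 7, 9, 10, 11, 14, 16, 17, 18] (13 of 20).

Per-facet area ½‖(b−a)×(c−a)‖:
  f1: (p14, p6, p11) → 48.7677
  f2: (p14, p3, p6) → 43.6245
  f3: (p7, p10, p16) → 22.2757
  f4: (p7, p18, p11) → 10.7381
  f5: (p17, p7, p18) → 9.4270
  f6: (p17, p7, p16) → 65.0025
  f7: (p0, p10, p16) → 17.5457
  f8: (p9, p14, p3) → 56.7689
  f9: (p9, p0, p3) → 93.9575
  f10: (p9, p0, p10) → 14.4913
  f11: (p9, p14, p11) → 63.0376
  f12: (p9, p7, p11) → 64.9873
  f13: (p9, p7, p10) → 10.4199
  f14: (p2, p3, p6) → 77.5450
  f15: (p2, p0, p3) → 103.1949
  f16: (p2, p17, p16) → 39.8866
  f17: (p2, p0, p16) → 53.6461
  f18: (p5, p6, p11) → 43.6824
  f19: (p5, p18, p11) → 108.0280
  f20: (p5, p17, p18) → 52.4090
  f21: (p5, p2, p6) → 27.0604
  f22: (p5, p2, p17) → 23.2323
Σ area = 1049.728

Check V−E+F: 13 − 33 + 22 = 2.


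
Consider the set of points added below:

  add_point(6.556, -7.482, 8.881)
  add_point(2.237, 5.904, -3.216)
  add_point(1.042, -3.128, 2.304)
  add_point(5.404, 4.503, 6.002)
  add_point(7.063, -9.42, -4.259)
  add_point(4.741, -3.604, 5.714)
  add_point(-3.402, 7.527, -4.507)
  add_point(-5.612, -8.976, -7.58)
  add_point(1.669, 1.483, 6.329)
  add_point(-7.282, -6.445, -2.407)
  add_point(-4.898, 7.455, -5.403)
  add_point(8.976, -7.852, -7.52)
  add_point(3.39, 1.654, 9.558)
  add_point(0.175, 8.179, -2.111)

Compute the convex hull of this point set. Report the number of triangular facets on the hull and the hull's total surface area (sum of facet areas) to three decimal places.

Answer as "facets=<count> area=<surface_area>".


Hull vertices (10/14): indices [0, 1, 3, 4, 7, 9, 10, 11, 12, 13].

Triangle areas on the boundary:
  f1: (p0, p12, p9) → 83.6342
  f2: (p10, p12, p9) → 118.9847
  f3: (p10, p12, p13) → 33.5938
  f4: (p3, p12, p13) → 21.3222
  f5: (p3, p0, p11) → 100.6772
  f6: (p3, p0, p12) → 22.5513
  f7: (p4, p0, p11) → 18.0042
  f8: (p7, p10, p9) → 42.5070
  f9: (p7, p10, p11) → 120.4967
  f10: (p7, p4, p11) → 26.0652
  f11: (p7, p0, p9) → 51.0842
  f12: (p7, p4, p0) → 85.2135
  f13: (p1, p10, p11) → 52.6960
  f14: (p1, p10, p13) → 9.5947
  f15: (p1, p3, p11) → 78.3377
  f16: (p1, p3, p13) → 16.0647
Σ area = 880.827

Euler characteristic 10−24+16 = 2 ✓

facets=16 area=880.827


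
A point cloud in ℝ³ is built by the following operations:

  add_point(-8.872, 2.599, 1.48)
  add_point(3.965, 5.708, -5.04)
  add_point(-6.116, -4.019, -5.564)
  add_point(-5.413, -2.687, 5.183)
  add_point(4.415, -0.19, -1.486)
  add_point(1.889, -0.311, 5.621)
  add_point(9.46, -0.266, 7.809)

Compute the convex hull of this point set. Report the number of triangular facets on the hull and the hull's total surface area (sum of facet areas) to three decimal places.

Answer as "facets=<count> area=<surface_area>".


Extreme-point indices: [0, 1, 2, 3, 4, 6] — 6 of 7 on the boundary.

Triangle areas on the boundary:
  f1: (p1, p6, p0) → 110.7958
  f2: (p1, p2, p0) → 67.5051
  f3: (p3, p6, p0) → 50.5097
  f4: (p3, p2, p0) → 35.6243
  f5: (p3, p2, p6) → 80.3076
  f6: (p4, p2, p6) → 43.7914
  f7: (p4, p1, p6) → 31.8129
  f8: (p4, p1, p2) → 41.1096
Σ area = 461.456

Check V−E+F: 6 − 12 + 8 = 2.

facets=8 area=461.456


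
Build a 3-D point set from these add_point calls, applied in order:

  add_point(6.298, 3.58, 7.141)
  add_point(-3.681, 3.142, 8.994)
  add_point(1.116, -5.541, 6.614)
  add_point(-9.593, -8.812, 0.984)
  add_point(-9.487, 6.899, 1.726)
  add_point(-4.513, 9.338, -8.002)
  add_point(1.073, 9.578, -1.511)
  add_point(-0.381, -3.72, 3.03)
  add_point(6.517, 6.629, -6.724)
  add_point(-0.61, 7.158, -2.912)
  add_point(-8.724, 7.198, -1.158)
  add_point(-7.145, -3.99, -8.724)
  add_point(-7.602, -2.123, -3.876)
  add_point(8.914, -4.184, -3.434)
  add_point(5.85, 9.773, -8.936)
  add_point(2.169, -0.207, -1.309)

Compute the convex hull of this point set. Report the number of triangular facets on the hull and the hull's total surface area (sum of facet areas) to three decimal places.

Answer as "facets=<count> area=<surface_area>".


facets=20 area=1106.586

Extreme-point indices: [0, 1, 2, 3, 4, 5, 6, 8, 10, 11, 13, 14] — 12 of 16 on the boundary.

Triangle areas on the boundary:
  f1: (p11, p13, p3) → 93.7268
  f2: (p11, p14, p13) → 122.9540
  f3: (p2, p13, p3) → 78.6059
  f4: (p2, p1, p3) → 63.7488
  f5: (p8, p14, p13) → 6.9648
  f6: (p5, p11, p14) → 68.9625
  f7: (p5, p11, p10) → 53.8457
  f8: (p5, p6, p14) → 36.2738
  f9: (p0, p2, p13) → 62.8389
  f10: (p0, p2, p1) → 45.8004
  f11: (p0, p8, p13) → 72.1389
  f12: (p0, p6, p1) → 57.3045
  f13: (p0, p8, p14) → 19.1040
  f14: (p0, p6, p14) → 47.7927
  f15: (p4, p6, p1) → 55.2998
  f16: (p4, p1, p3) → 74.3123
  f17: (p4, p5, p10) → 4.0336
  f18: (p4, p5, p6) → 44.6899
  f19: (p4, p11, p3) → 80.3361
  f20: (p4, p11, p10) → 17.8525
Σ area = 1106.586

Euler: V−E+F = 12−30+20 = 2.


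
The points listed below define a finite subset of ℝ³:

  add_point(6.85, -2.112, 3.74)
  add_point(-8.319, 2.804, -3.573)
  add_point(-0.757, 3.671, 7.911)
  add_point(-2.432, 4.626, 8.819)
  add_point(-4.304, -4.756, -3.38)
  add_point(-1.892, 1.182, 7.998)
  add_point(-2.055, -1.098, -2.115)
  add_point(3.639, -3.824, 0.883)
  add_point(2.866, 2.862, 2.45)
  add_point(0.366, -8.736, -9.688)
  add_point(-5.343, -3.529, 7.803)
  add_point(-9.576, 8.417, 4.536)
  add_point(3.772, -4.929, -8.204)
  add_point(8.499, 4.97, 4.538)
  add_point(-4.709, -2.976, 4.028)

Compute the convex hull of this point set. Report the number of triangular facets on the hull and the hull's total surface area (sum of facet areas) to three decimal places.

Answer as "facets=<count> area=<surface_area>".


facets=16 area=770.837

Points on the hull: [0, 1, 3, 4, 5, 9, 10, 11, 12, 13] (10 of 15).

Area of each hull facet:
  f1: (p3, p13, p11) → 45.0987
  f2: (p10, p3, p11) → 39.7894
  f3: (p1, p13, p11) → 89.0199
  f4: (p1, p10, p11) → 60.8817
  f5: (p0, p10, p9) → 104.1171
  f6: (p12, p1, p13) → 120.5696
  f7: (p12, p1, p9) → 40.0373
  f8: (p12, p0, p13) → 42.9279
  f9: (p12, p0, p9) → 27.4481
  f10: (p4, p10, p9) → 29.3269
  f11: (p4, p1, p9) → 29.1951
  f12: (p4, p1, p10) → 48.0372
  f13: (p5, p10, p3) → 7.5341
  f14: (p5, p0, p10) → 29.1872
  f15: (p5, p3, p13) → 20.6243
  f16: (p5, p0, p13) → 37.0428
Σ area = 770.837

Euler: V−E+F = 10−24+16 = 2.


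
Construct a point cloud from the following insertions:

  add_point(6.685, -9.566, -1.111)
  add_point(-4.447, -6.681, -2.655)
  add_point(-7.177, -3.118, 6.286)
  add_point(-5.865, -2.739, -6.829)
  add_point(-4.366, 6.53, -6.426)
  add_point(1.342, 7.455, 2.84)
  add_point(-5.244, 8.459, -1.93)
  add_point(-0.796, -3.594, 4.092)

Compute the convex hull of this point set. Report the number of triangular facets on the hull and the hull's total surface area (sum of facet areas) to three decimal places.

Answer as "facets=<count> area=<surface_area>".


facets=12 area=569.456

Hull vertices (8/8): indices [0, 1, 2, 3, 4, 5, 6, 7].

Facet areas (half cross-product norm):
  f1: (p3, p6, p2) → 75.0642
  f2: (p5, p6, p2) → 55.5214
  f3: (p1, p0, p2) → 56.4650
  f4: (p1, p3, p2) → 27.9458
  f5: (p1, p3, p0) → 29.9130
  f6: (p4, p3, p0) → 69.1699
  f7: (p4, p3, p6) → 21.4736
  f8: (p4, p5, p0) → 99.1865
  f9: (p4, p5, p6) → 19.1719
  f10: (p7, p0, p2) → 19.9259
  f11: (p7, p5, p2) → 37.8916
  f12: (p7, p5, p0) → 57.7269
Σ area = 569.456

Check V−E+F: 8 − 18 + 12 = 2.
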